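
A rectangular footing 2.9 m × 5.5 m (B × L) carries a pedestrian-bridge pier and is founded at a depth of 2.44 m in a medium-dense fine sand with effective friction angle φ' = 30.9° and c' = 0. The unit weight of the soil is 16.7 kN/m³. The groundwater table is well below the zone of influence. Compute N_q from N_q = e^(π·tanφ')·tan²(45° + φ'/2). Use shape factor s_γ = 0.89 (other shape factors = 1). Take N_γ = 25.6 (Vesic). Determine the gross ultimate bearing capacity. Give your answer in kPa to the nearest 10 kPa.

tan30.9° = 0.5985, so N_q = e^(π×0.5985)·tan²(60.45°) = 6.555 × 3.111 = 20.39.
Effective surcharge at the founding depth q = γ·D_f = 16.7 × 2.44 = 40.748 kPa.
q_ult = q·N_q + 0.5·γ·B·N_γ·s_γ
     = 40.748 × 20.394 + 0.5 × 16.7 × 2.9 × 25.6 × 0.89
     = 831.03 + 551.71 = 1382.7 kPa.

q_ult ≈ 1380 kPa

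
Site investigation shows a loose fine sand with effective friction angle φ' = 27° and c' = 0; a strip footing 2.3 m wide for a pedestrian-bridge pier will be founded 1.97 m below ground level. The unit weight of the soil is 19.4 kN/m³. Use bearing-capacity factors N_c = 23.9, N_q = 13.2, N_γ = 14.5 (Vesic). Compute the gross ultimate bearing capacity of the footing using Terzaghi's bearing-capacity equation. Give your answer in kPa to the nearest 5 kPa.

q_ult ≈ 830 kPa

Overburden at base level: q = 19.4 × 1.97 = 38.218 kPa.
Surcharge term q·N_q = 38.218 × 13.2 = 504.48 kPa; self-weight term 0.5·γ·B·N_γ = 0.5 × 19.4 × 2.3 × 14.5 = 323.49 kPa.
q_ult = 504.48 + 323.49 = 827.97 kPa.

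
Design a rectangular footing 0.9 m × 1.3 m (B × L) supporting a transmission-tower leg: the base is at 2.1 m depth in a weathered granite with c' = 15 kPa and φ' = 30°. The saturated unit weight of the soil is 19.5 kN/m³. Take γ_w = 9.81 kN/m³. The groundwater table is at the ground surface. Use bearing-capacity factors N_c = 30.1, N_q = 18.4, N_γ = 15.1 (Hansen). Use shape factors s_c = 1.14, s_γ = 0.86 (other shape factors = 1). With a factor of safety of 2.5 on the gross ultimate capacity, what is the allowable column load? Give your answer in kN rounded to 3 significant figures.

P_all ≈ 443 kN

Water table at ground surface, so effective unit weight γ' = 19.5 − 9.81 = 9.69 kN/m³ is used throughout; overburden q = 9.69 × 2.1 = 20.349 kPa; the same γ' applies in the ½γBN_γ term.
Cohesion term c·N_c·s_c = 15 × 30.1 × 1.14 = 514.71 kPa; surcharge term q·N_q = 20.349 × 18.4 = 374.42 kPa; self-weight term 0.5·γ·B·N_γ·s_γ = 0.5 × 9.69 × 0.9 × 15.1 × 0.86 = 56.625 kPa.
q_ult = 514.71 + 374.42 + 56.625 = 945.76 kPa.
Gross allowable pressure q_all = 945.76 / 2.5 = 378.3 kPa.
Footing area = 1.17 m², so allowable column load = 378.3 × 1.17 = 442.61 kN.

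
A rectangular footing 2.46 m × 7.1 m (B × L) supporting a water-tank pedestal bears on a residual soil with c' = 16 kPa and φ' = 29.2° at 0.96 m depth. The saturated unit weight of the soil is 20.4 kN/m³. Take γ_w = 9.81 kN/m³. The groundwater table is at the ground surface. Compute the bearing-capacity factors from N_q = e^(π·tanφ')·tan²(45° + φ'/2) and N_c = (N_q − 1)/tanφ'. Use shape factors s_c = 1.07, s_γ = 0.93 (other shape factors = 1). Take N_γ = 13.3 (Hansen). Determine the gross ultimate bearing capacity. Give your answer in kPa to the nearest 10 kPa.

tan29.2° = 0.5589, so N_q = e^(π×0.5589)·tan²(59.6°) = 5.788 × 2.905 = 16.82.
N_c = (16.82 − 1)/tan29.2° = 28.3.
Water table at ground surface, so effective unit weight γ' = 20.4 − 9.81 = 10.59 kN/m³ is used throughout; overburden q = 10.59 × 0.96 = 10.166 kPa; the same γ' applies in the ½γBN_γ term.
Cohesion term c·N_c·s_c = 16 × 28.298 × 1.07 = 484.46 kPa; surcharge term q·N_q = 10.166 × 16.815 = 170.95 kPa; self-weight term 0.5·γ·B·N_γ·s_γ = 0.5 × 10.59 × 2.46 × 13.3 × 0.93 = 161.11 kPa.
q_ult = 484.46 + 170.95 + 161.11 = 816.52 kPa.

q_ult ≈ 820 kPa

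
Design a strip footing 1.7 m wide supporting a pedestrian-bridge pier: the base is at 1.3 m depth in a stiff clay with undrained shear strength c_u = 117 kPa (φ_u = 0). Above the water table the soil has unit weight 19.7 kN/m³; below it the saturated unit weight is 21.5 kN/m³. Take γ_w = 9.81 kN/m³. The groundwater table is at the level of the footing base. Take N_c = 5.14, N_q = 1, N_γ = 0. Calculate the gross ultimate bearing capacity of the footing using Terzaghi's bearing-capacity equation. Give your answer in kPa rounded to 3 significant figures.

q_ult ≈ 627 kPa

q = γ·D_f = 19.7 × 1.3 = 25.61 kPa.
c·N_c = 117 × 5.14 = 601.38 kPa
q·N_q = 25.61 × 1 = 25.61 kPa
q_ult = 601.38 + 25.61 = 626.99 kPa.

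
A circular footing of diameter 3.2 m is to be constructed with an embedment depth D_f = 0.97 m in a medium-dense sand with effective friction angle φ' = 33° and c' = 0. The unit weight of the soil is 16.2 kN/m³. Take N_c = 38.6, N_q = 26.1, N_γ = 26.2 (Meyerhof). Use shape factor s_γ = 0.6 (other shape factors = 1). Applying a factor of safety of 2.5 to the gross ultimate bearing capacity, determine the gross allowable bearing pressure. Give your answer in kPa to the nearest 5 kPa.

Overburden at base level: q = 16.2 × 0.97 = 15.714 kPa.
Surcharge term q·N_q = 15.714 × 26.1 = 410.14 kPa; self-weight term 0.5·γ·B·N_γ·s_γ = 0.5 × 16.2 × 3.2 × 26.2 × 0.6 = 407.46 kPa.
q_ult = 410.14 + 407.46 = 817.6 kPa.
q_all = q_ult / FS = 817.6 / 2.5 = 327.04 kPa.

q_all ≈ 325 kPa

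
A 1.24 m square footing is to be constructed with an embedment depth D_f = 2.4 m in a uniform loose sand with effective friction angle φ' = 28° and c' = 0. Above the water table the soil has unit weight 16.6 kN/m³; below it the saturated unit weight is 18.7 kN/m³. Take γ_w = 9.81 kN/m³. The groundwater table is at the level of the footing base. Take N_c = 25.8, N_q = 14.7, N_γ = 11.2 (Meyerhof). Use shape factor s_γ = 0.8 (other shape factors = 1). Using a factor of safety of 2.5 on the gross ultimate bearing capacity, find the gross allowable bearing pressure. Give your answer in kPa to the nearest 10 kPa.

Overburden at base level: q = 16.6 × 2.4 = 39.84 kPa.
Below the base the soil is submerged, so the ½γBN_γ term uses γ' = 18.7 − 9.81 = 8.89 kN/m³.
Surcharge term q·N_q = 39.84 × 14.7 = 585.65 kPa; self-weight term 0.5·γ·B·N_γ·s_γ = 0.5 × 8.89 × 1.24 × 11.2 × 0.8 = 49.386 kPa.
q_ult = 585.65 + 49.386 = 635.03 kPa.
q_all = 635.03 / 2.5 = 254.01 kPa.

q_all ≈ 250 kPa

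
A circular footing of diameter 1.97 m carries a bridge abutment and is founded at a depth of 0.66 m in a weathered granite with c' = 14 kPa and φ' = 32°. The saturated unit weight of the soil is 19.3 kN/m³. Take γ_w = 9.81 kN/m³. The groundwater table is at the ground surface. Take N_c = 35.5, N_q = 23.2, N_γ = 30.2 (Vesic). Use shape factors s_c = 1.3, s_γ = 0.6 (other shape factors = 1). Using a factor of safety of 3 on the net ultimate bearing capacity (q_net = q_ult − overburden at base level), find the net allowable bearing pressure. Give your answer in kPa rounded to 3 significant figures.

γ' = 19.3 − 9.81 = 9.49 kN/m³ (submerged throughout). q = 9.49 × 0.66 = 6.2634 kPa; the same γ' applies in the ½γBN_γ term.
c·N_c·s_c = 14 × 35.5 × 1.3 = 646.1 kPa
q·N_q = 6.2634 × 23.2 = 145.31 kPa
0.5·γ·B·N_γ·s_γ = 0.5 × 9.49 × 1.97 × 30.2 × 0.6 = 169.38 kPa
q_ult = 646.1 + 145.31 + 169.38 = 960.79 kPa.
q_net = 960.79 − 6.2634 = 954.53 kPa.
q_all(net) = 954.53 / 3 = 318.18 kPa.

q_all(net) ≈ 318 kPa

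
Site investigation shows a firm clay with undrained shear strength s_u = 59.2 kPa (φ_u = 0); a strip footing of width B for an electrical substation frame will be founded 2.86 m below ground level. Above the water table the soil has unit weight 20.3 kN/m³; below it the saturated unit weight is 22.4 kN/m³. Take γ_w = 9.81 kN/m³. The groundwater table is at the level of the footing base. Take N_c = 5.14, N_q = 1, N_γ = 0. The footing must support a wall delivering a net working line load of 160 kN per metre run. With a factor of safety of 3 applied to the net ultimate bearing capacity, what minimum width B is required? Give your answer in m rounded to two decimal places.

B = 1.58 m

Overburden at base level: q = 20.3 × 2.86 = 58.058 kPa.
Cohesion term c·N_c = 59.2 × 5.14 = 304.29 kPa; surcharge term q·N_q = 58.058 × 1 = 58.058 kPa.
q_ult = 304.29 + 58.058 = 362.35 kPa.
For φ = 0 the ½γBN_γ term vanishes, so q_ult is independent of B. q_net = 362.35 − 58.058 = 304.29 kPa; q_all(net) = 304.29/3 = 101.43 kPa.
Required width B = w / q_all(net) = 160 / 101.43 = 1.577 m.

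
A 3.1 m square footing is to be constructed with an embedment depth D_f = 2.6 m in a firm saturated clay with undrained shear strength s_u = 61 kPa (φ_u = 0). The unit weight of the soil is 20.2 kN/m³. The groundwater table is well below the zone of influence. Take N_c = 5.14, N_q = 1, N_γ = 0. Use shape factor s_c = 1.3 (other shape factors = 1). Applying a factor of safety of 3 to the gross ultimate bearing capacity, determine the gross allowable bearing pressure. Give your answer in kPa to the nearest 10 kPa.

Effective surcharge at the founding depth q = γ·D_f = 20.2 × 2.6 = 52.52 kPa.
q_ult = c·N_c·s_c + q·N_q
     = 61 × 5.14 × 1.3 + 52.52 × 1
     = 407.6 + 52.52 = 460.12 kPa.
q_all = q_ult / FS = 460.12 / 3 = 153.37 kPa.

q_all ≈ 150 kPa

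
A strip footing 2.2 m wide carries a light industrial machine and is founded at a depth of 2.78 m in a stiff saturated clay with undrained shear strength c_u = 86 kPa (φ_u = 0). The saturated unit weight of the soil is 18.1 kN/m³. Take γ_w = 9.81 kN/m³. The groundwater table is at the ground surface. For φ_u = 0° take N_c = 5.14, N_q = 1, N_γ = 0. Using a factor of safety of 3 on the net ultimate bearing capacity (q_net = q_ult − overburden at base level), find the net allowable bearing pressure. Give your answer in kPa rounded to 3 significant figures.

q_all(net) ≈ 147 kPa

With the water table at the surface the whole profile is submerged: γ' = 18.1 − 9.81 = 8.29 kN/m³, so q = γ'·D_f = 23.046 kPa.
q_ult = c·N_c + q·N_q
     = 86 × 5.14 + 23.046 × 1
     = 442.04 + 23.046 = 465.09 kPa.
q_net = 465.09 − 23.046 = 442.04 kPa.
q_all(net) = 442.04 / 3 = 147.35 kPa.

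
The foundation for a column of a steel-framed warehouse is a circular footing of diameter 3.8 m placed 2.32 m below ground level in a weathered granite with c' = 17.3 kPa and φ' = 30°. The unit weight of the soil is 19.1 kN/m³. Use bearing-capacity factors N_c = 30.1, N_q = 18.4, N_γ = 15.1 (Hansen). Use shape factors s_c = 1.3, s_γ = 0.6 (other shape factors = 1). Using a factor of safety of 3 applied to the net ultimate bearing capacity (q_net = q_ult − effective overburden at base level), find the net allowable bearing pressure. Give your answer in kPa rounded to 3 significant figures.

Overburden at base level: q = 19.1 × 2.32 = 44.312 kPa.
Cohesion term c·N_c·s_c = 17.3 × 30.1 × 1.3 = 676.95 kPa; surcharge term q·N_q = 44.312 × 18.4 = 815.34 kPa; self-weight term 0.5·γ·B·N_γ·s_γ = 0.5 × 19.1 × 3.8 × 15.1 × 0.6 = 328.79 kPa.
q_ult = 676.95 + 815.34 + 328.79 = 1821.1 kPa.
Net ultimate: q_net = 1821.1 − 44.312 = 1776.8 kPa.
q_all(net) = 1776.8 / 3 = 592.26 kPa.

q_all(net) ≈ 592 kPa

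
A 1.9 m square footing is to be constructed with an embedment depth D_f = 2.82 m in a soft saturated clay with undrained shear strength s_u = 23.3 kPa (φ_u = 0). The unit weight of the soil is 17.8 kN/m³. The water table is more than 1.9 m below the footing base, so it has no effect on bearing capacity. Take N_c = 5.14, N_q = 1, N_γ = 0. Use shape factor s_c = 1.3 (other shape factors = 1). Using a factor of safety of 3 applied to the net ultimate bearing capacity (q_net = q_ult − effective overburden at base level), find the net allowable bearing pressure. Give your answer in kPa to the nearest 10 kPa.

q_all(net) ≈ 50 kPa

Overburden at base level: q = 17.8 × 2.82 = 50.196 kPa.
Cohesion term c·N_c·s_c = 23.3 × 5.14 × 1.3 = 155.69 kPa; surcharge term q·N_q = 50.196 × 1 = 50.196 kPa.
q_ult = 155.69 + 50.196 = 205.89 kPa.
Net ultimate: q_net = 205.89 − 50.196 = 155.69 kPa.
q_all(net) = 155.69 / 3 = 51.897 kPa.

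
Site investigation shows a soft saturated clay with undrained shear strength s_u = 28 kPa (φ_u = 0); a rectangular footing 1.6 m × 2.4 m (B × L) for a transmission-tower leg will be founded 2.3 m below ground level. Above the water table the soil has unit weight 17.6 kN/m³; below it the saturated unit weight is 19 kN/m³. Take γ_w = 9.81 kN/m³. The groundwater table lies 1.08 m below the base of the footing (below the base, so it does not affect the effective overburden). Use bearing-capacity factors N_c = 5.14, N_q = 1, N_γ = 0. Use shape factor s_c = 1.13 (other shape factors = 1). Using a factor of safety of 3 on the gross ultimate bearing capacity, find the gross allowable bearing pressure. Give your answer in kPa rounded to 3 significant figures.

q = γ·D_f = 17.6 × 2.3 = 40.48 kPa.
c·N_c·s_c = 28 × 5.14 × 1.13 = 162.63 kPa
q·N_q = 40.48 × 1 = 40.48 kPa
q_ult = 162.63 + 40.48 = 203.11 kPa.
q_all = 203.11 / 3 = 67.703 kPa.

q_all ≈ 67.7 kPa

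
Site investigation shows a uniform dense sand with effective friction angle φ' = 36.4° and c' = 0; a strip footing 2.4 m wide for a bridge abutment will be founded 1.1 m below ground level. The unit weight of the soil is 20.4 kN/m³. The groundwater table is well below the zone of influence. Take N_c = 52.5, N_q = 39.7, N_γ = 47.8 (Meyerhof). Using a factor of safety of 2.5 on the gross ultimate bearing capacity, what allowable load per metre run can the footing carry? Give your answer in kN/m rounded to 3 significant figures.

≈ 1980 kN/m

Effective surcharge at the founding depth q = γ·D_f = 20.4 × 1.1 = 22.44 kPa.
q_ult = q·N_q + 0.5·γ·B·N_γ
     = 22.44 × 39.7 + 0.5 × 20.4 × 2.4 × 47.8
     = 890.87 + 1170.1 = 2061 kPa.
Gross allowable pressure q_all = 2061 / 2.5 = 824.4 kPa.
Allowable wall load = q_all × B = 824.4 × 2.4 = 1978.6 kN per metre run.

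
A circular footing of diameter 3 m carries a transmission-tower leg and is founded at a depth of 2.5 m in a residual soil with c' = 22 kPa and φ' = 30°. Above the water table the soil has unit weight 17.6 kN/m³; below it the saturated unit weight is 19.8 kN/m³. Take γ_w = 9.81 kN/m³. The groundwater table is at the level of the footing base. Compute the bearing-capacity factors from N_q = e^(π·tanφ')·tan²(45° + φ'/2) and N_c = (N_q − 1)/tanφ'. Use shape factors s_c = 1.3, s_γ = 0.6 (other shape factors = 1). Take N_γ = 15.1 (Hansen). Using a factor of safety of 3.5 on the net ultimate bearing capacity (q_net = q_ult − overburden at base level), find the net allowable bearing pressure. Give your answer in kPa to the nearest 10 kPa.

q_all(net) ≈ 500 kPa

N_q = e^(π·tan30°)·tan²(60°) = 18.4; N_c = (N_q − 1)/tanφ' = 30.14.
Effective surcharge at the founding depth q = γ·D_f = 17.6 × 2.5 = 44 kPa.
The water table coincides with the base, so in the self-weight term γ → γ' = 9.99 kN/m³.
q_ult = c·N_c·s_c + q·N_q + 0.5·γ·B·N_γ·s_γ
     = 22 × 30.14 × 1.3 + 44 × 18.401 + 0.5 × 9.99 × 3 × 15.1 × 0.6
     = 861.99 + 809.65 + 135.76 = 1807.4 kPa.
q_net = 1807.4 − 44 = 1763.4 kPa.
q_all(net) = 1763.4 / 3.5 = 503.83 kPa.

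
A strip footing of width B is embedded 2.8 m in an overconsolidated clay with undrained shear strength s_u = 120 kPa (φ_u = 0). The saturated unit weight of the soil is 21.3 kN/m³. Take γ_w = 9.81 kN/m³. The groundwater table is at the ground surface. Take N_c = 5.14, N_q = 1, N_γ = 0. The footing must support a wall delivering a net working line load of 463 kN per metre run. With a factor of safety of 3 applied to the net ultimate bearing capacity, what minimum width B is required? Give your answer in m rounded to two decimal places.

Water table at ground surface, so effective unit weight γ' = 21.3 − 9.81 = 11.49 kN/m³ is used throughout; overburden q = 11.49 × 2.8 = 32.172 kPa.
Cohesion term c·N_c = 120 × 5.14 = 616.8 kPa; surcharge term q·N_q = 32.172 × 1 = 32.172 kPa.
q_ult = 616.8 + 32.172 = 648.97 kPa.
For φ = 0 the ½γBN_γ term vanishes, so q_ult is independent of B. q_net = 648.97 − 32.172 = 616.8 kPa; q_all(net) = 616.8/3 = 205.6 kPa.
Required width B = w / q_all(net) = 463 / 205.6 = 2.252 m.

B = 2.25 m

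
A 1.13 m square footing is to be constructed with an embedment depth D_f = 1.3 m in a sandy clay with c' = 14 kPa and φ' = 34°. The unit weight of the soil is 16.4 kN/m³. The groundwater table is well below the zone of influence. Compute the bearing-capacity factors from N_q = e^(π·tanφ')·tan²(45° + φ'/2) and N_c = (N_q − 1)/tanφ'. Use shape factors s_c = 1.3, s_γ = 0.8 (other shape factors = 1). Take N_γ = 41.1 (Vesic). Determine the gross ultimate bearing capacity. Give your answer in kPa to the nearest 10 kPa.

tan34° = 0.6745, so N_q = e^(π×0.6745)·tan²(62°) = 8.323 × 3.537 = 29.44.
N_c = (29.44 − 1)/tan34° = 42.16.
q = γ·D_f = 16.4 × 1.3 = 21.32 kPa.
c·N_c·s_c = 14 × 42.164 × 1.3 = 767.38 kPa
q·N_q = 21.32 × 29.44 = 627.66 kPa
0.5·γ·B·N_γ·s_γ = 0.5 × 16.4 × 1.13 × 41.1 × 0.8 = 304.67 kPa
q_ult = 767.38 + 627.66 + 304.67 = 1699.7 kPa.

q_ult ≈ 1700 kPa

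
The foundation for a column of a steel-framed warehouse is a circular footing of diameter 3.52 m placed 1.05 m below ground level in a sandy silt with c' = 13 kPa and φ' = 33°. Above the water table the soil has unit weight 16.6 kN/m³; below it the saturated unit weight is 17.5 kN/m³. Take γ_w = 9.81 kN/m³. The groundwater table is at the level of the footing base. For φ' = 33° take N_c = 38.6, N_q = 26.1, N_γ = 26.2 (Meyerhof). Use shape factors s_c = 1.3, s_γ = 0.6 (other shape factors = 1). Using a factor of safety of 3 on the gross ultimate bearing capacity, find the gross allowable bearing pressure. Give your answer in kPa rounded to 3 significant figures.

q_all ≈ 440 kPa

Effective surcharge at the founding depth q = γ·D_f = 16.6 × 1.05 = 17.43 kPa.
The water table coincides with the base, so in the self-weight term γ → γ' = 7.69 kN/m³.
q_ult = c·N_c·s_c + q·N_q + 0.5·γ·B·N_γ·s_γ
     = 13 × 38.6 × 1.3 + 17.43 × 26.1 + 0.5 × 7.69 × 3.52 × 26.2 × 0.6
     = 652.34 + 454.92 + 212.76 = 1320 kPa.
q_all = 1320 / 3 = 440.01 kPa.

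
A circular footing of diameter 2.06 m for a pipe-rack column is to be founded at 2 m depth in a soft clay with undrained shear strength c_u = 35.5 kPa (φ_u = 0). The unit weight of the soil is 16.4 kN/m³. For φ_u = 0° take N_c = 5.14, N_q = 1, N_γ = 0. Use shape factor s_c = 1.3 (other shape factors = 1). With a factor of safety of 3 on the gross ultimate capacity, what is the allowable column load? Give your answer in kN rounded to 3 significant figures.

P_all ≈ 300 kN

Effective surcharge at the founding depth q = γ·D_f = 16.4 × 2 = 32.8 kPa.
q_ult = c·N_c·s_c + q·N_q
     = 35.5 × 5.14 × 1.3 + 32.8 × 1
     = 237.21 + 32.8 = 270.01 kPa.
Gross allowable pressure q_all = 270.01 / 3 = 90.004 kPa.
Footing area = 3.3329 m², so allowable column load = 90.004 × 3.3329 = 299.97 kN.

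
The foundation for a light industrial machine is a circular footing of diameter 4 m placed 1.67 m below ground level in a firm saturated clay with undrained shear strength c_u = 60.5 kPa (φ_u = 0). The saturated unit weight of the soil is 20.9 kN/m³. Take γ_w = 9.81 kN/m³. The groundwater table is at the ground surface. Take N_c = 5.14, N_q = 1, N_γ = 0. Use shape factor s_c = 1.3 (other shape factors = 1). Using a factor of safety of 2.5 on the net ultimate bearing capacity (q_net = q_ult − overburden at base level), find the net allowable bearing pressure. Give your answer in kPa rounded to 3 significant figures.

Water table at ground surface, so effective unit weight γ' = 20.9 − 9.81 = 11.09 kN/m³ is used throughout; overburden q = 11.09 × 1.67 = 18.52 kPa.
Cohesion term c·N_c·s_c = 60.5 × 5.14 × 1.3 = 404.26 kPa; surcharge term q·N_q = 18.52 × 1 = 18.52 kPa.
q_ult = 404.26 + 18.52 = 422.78 kPa.
q_net = 422.78 − 18.52 = 404.26 kPa.
q_all(net) = 404.26 / 2.5 = 161.7 kPa.

q_all(net) ≈ 162 kPa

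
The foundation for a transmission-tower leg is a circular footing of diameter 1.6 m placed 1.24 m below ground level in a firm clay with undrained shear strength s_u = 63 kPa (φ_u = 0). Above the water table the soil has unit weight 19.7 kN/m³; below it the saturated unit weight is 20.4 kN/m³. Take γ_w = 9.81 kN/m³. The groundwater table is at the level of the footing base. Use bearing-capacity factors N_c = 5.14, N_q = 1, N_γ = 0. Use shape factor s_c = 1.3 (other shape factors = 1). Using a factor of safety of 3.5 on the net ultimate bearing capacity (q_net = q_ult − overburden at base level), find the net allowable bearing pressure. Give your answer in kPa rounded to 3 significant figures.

q_all(net) ≈ 120 kPa

Effective surcharge at the founding depth q = γ·D_f = 19.7 × 1.24 = 24.428 kPa.
q_ult = c·N_c·s_c + q·N_q
     = 63 × 5.14 × 1.3 + 24.428 × 1
     = 420.97 + 24.428 = 445.39 kPa.
q_net = 445.39 − 24.428 = 420.97 kPa.
q_all(net) = 420.97 / 3.5 = 120.28 kPa.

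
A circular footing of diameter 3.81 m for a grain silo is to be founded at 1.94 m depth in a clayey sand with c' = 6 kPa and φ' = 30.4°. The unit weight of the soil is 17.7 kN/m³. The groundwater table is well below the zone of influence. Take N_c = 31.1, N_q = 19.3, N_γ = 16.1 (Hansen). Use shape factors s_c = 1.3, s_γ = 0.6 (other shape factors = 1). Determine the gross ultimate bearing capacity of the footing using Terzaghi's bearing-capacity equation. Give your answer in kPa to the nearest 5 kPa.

q_ult ≈ 1230 kPa

Effective surcharge at the founding depth q = γ·D_f = 17.7 × 1.94 = 34.338 kPa.
q_ult = c·N_c·s_c + q·N_q + 0.5·γ·B·N_γ·s_γ
     = 6 × 31.1 × 1.3 + 34.338 × 19.3 + 0.5 × 17.7 × 3.81 × 16.1 × 0.6
     = 242.58 + 662.72 + 325.72 = 1231 kPa.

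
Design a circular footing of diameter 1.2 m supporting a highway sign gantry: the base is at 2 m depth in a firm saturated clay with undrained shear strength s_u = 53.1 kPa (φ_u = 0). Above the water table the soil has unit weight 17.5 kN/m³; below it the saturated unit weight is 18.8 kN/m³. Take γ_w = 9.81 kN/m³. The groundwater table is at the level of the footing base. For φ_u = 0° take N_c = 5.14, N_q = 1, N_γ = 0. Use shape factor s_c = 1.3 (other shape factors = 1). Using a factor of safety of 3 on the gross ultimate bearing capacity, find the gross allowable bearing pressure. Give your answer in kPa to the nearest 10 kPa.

q_all ≈ 130 kPa

Overburden at base level: q = 17.5 × 2 = 35 kPa.
Cohesion term c·N_c·s_c = 53.1 × 5.14 × 1.3 = 354.81 kPa; surcharge term q·N_q = 35 × 1 = 35 kPa.
q_ult = 354.81 + 35 = 389.81 kPa.
q_all = 389.81 / 3 = 129.94 kPa.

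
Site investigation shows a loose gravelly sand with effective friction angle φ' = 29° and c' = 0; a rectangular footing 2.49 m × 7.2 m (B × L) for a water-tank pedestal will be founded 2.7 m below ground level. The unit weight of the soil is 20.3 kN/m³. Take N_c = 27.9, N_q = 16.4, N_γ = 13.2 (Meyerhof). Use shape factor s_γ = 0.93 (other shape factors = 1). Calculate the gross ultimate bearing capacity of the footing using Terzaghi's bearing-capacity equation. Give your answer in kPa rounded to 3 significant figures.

q_ult ≈ 1210 kPa

Effective surcharge at the founding depth q = γ·D_f = 20.3 × 2.7 = 54.81 kPa.
q_ult = q·N_q + 0.5·γ·B·N_γ·s_γ
     = 54.81 × 16.4 + 0.5 × 20.3 × 2.49 × 13.2 × 0.93
     = 898.88 + 310.26 = 1209.1 kPa.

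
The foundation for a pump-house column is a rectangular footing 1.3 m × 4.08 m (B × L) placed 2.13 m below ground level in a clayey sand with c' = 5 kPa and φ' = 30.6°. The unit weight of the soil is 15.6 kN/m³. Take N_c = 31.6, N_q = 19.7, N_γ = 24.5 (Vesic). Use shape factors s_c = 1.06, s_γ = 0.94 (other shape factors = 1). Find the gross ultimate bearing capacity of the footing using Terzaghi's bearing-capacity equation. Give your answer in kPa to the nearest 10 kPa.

q = γ·D_f = 15.6 × 2.13 = 33.228 kPa.
c·N_c·s_c = 5 × 31.6 × 1.06 = 167.48 kPa
q·N_q = 33.228 × 19.7 = 654.59 kPa
0.5·γ·B·N_γ·s_γ = 0.5 × 15.6 × 1.3 × 24.5 × 0.94 = 233.52 kPa
q_ult = 167.48 + 654.59 + 233.52 = 1055.6 kPa.

q_ult ≈ 1060 kPa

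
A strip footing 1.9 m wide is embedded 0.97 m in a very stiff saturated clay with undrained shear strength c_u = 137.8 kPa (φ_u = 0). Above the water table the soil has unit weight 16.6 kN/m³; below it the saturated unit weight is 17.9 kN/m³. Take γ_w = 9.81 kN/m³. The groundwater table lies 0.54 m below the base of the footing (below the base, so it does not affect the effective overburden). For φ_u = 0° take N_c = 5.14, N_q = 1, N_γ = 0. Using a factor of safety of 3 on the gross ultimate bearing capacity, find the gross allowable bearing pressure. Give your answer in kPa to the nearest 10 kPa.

Overburden at base level: q = 16.6 × 0.97 = 16.102 kPa.
Cohesion term c·N_c = 137.8 × 5.14 = 708.29 kPa; surcharge term q·N_q = 16.102 × 1 = 16.102 kPa.
q_ult = 708.29 + 16.102 = 724.39 kPa.
q_all = 724.39 / 3 = 241.46 kPa.

q_all ≈ 240 kPa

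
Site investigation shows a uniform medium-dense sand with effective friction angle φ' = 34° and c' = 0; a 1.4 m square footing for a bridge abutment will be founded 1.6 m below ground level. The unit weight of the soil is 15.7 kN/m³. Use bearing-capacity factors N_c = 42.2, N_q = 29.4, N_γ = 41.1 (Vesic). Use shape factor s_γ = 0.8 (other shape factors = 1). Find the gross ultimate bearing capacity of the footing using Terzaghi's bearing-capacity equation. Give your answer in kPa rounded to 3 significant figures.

q_ult ≈ 1100 kPa

Overburden at base level: q = 15.7 × 1.6 = 25.12 kPa.
Surcharge term q·N_q = 25.12 × 29.4 = 738.53 kPa; self-weight term 0.5·γ·B·N_γ·s_γ = 0.5 × 15.7 × 1.4 × 41.1 × 0.8 = 361.35 kPa.
q_ult = 738.53 + 361.35 = 1099.9 kPa.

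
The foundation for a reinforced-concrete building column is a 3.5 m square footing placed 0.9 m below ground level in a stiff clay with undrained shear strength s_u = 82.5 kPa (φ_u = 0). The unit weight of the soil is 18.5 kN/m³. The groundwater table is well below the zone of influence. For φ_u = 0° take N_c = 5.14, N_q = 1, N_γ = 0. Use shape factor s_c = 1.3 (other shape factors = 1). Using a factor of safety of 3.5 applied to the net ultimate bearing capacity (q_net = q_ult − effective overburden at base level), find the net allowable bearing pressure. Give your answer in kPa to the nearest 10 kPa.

Overburden at base level: q = 18.5 × 0.9 = 16.65 kPa.
Cohesion term c·N_c·s_c = 82.5 × 5.14 × 1.3 = 551.26 kPa; surcharge term q·N_q = 16.65 × 1 = 16.65 kPa.
q_ult = 551.26 + 16.65 = 567.91 kPa.
Net ultimate: q_net = 567.91 − 16.65 = 551.26 kPa.
q_all(net) = 551.26 / 3.5 = 157.5 kPa.

q_all(net) ≈ 160 kPa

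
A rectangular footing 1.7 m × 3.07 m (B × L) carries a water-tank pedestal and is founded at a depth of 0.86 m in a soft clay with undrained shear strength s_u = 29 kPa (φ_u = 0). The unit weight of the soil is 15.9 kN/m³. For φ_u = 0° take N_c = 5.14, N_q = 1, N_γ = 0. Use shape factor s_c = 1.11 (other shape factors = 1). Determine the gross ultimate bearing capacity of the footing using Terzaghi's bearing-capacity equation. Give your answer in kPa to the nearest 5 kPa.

q_ult ≈ 180 kPa

Effective surcharge at the founding depth q = γ·D_f = 15.9 × 0.86 = 13.674 kPa.
q_ult = c·N_c·s_c + q·N_q
     = 29 × 5.14 × 1.11 + 13.674 × 1
     = 165.46 + 13.674 = 179.13 kPa.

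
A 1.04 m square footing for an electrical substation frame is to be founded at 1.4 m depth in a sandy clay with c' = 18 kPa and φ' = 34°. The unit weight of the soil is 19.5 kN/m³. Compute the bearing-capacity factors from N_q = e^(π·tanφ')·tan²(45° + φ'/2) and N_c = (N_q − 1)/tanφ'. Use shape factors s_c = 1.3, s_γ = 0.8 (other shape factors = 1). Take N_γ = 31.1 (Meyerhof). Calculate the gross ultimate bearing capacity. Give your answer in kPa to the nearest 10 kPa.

tan34° = 0.6745, so N_q = e^(π×0.6745)·tan²(62°) = 8.323 × 3.537 = 29.44.
N_c = (29.44 − 1)/tan34° = 42.16.
q = γ·D_f = 19.5 × 1.4 = 27.3 kPa.
c·N_c·s_c = 18 × 42.164 × 1.3 = 986.63 kPa
q·N_q = 27.3 × 29.44 = 803.71 kPa
0.5·γ·B·N_γ·s_γ = 0.5 × 19.5 × 1.04 × 31.1 × 0.8 = 252.28 kPa
q_ult = 986.63 + 803.71 + 252.28 = 2042.6 kPa.

q_ult ≈ 2040 kPa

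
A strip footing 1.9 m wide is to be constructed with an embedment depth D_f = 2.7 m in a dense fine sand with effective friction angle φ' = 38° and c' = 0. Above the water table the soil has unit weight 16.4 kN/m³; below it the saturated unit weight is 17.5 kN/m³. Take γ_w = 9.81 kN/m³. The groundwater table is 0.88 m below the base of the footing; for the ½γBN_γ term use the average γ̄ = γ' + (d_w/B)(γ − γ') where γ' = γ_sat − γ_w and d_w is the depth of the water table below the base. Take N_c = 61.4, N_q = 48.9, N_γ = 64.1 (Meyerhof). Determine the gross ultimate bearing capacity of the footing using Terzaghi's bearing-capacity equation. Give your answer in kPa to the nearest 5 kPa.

q = γ·D_f = 16.4 × 2.7 = 44.28 kPa.
γ' = 7.69 kN/m³; averaging over the depth B below the base, γ̄ = γ' + (d_w/B)(γ − γ') = 11.724 kN/m³.
q·N_q = 44.28 × 48.9 = 2165.3 kPa
0.5·γ·B·N_γ = 0.5 × 11.724 × 1.9 × 64.1 = 713.94 kPa
q_ult = 2165.3 + 713.94 = 2879.2 kPa.

q_ult ≈ 2880 kPa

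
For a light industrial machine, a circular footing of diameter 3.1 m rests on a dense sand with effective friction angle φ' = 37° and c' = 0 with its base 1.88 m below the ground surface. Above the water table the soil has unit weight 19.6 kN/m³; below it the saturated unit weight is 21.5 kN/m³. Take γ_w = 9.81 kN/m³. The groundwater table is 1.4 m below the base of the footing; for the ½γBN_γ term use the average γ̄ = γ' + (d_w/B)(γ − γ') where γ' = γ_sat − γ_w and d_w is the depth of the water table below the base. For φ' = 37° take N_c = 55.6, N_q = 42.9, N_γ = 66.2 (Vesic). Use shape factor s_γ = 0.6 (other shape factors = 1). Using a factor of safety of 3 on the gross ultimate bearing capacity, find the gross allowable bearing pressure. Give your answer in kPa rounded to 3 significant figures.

q_all ≈ 840 kPa

q = γ·D_f = 19.6 × 1.88 = 36.848 kPa.
γ' = 11.69 kN/m³; averaging over the depth B below the base, γ̄ = γ' + (d_w/B)(γ − γ') = 15.262 kN/m³.
q·N_q = 36.848 × 42.9 = 1580.8 kPa
0.5·γ·B·N_γ·s_γ = 0.5 × 15.262 × 3.1 × 66.2 × 0.6 = 939.64 kPa
q_ult = 1580.8 + 939.64 = 2520.4 kPa.
q_all = 2520.4 / 3 = 840.14 kPa.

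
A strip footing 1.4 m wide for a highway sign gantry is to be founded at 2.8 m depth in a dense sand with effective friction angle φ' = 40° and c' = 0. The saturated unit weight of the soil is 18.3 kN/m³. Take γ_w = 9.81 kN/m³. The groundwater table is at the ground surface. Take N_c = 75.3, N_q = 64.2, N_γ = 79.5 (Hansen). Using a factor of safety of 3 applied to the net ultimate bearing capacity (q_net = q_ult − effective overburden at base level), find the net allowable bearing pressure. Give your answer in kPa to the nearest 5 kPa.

γ' = 18.3 − 9.81 = 8.49 kN/m³ (submerged throughout). q = 8.49 × 2.8 = 23.772 kPa; the same γ' applies in the ½γBN_γ term.
q·N_q = 23.772 × 64.2 = 1526.2 kPa
0.5·γ·B·N_γ = 0.5 × 8.49 × 1.4 × 79.5 = 472.47 kPa
q_ult = 1526.2 + 472.47 = 1998.6 kPa.
Net ultimate: q_net = 1998.6 − 23.772 = 1974.9 kPa.
q_all(net) = 1974.9 / 3 = 658.29 kPa.

q_all(net) ≈ 660 kPa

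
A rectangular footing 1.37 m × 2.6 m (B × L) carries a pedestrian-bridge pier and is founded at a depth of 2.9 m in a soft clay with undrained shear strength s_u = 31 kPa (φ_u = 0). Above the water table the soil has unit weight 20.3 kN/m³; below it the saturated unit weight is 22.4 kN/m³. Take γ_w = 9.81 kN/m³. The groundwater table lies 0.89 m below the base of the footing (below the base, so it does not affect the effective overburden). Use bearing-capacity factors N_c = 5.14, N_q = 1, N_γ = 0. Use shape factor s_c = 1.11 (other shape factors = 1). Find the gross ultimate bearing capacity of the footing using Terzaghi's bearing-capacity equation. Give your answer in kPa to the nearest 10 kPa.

q_ult ≈ 240 kPa

q = γ·D_f = 20.3 × 2.9 = 58.87 kPa.
c·N_c·s_c = 31 × 5.14 × 1.11 = 176.87 kPa
q·N_q = 58.87 × 1 = 58.87 kPa
q_ult = 176.87 + 58.87 = 235.74 kPa.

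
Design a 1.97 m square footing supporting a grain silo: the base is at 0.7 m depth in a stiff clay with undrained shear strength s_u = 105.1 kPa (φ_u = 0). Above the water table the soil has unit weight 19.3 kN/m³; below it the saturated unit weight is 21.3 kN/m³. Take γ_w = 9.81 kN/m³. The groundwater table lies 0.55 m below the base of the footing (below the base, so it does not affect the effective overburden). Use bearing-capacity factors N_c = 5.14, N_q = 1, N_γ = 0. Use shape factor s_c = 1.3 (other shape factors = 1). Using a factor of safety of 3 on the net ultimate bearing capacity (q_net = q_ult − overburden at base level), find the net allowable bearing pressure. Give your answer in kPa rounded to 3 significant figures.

Overburden at base level: q = 19.3 × 0.7 = 13.51 kPa.
Cohesion term c·N_c·s_c = 105.1 × 5.14 × 1.3 = 702.28 kPa; surcharge term q·N_q = 13.51 × 1 = 13.51 kPa.
q_ult = 702.28 + 13.51 = 715.79 kPa.
q_net = 715.79 − 13.51 = 702.28 kPa.
q_all(net) = 702.28 / 3 = 234.09 kPa.

q_all(net) ≈ 234 kPa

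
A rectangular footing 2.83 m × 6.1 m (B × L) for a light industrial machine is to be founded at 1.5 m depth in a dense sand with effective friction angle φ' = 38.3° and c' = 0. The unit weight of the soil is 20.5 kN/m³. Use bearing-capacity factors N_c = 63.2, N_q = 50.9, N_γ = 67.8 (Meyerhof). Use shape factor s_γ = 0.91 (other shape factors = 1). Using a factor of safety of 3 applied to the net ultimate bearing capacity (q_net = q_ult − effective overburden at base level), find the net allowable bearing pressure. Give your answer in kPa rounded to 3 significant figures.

Overburden at base level: q = 20.5 × 1.5 = 30.75 kPa.
Surcharge term q·N_q = 30.75 × 50.9 = 1565.2 kPa; self-weight term 0.5·γ·B·N_γ·s_γ = 0.5 × 20.5 × 2.83 × 67.8 × 0.91 = 1789.7 kPa.
q_ult = 1565.2 + 1789.7 = 3354.9 kPa.
Net ultimate: q_net = 3354.9 − 30.75 = 3324.1 kPa.
q_all(net) = 3324.1 / 3 = 1108 kPa.

q_all(net) ≈ 1110 kPa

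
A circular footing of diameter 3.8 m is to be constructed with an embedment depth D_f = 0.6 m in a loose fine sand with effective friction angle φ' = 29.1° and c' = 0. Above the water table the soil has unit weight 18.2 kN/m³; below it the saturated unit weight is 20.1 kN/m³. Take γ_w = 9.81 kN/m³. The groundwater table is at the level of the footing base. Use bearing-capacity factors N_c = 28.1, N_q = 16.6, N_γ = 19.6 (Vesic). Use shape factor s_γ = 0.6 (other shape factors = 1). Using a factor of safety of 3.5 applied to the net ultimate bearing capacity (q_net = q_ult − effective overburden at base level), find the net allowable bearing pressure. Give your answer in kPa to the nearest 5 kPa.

q_all(net) ≈ 115 kPa

q = γ·D_f = 18.2 × 0.6 = 10.92 kPa.
For the ½γBN_γ term take γ' = 20.1 − 9.81 = 10.29 kN/m³ (soil below base is submerged).
q·N_q = 10.92 × 16.6 = 181.27 kPa
0.5·γ·B·N_γ·s_γ = 0.5 × 10.29 × 3.8 × 19.6 × 0.6 = 229.92 kPa
q_ult = 181.27 + 229.92 = 411.19 kPa.
Net ultimate: q_net = 411.19 − 10.92 = 400.27 kPa.
q_all(net) = 400.27 / 3.5 = 114.36 kPa.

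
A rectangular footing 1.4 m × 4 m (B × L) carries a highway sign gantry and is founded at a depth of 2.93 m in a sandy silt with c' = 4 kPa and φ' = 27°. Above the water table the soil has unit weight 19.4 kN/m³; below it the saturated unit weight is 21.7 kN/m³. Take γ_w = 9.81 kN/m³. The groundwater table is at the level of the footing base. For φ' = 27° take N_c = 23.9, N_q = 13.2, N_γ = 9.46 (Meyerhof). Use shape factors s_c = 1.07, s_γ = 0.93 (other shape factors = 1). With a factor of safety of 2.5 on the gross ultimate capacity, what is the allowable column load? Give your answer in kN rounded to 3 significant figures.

P_all ≈ 2070 kN

Effective surcharge at the founding depth q = γ·D_f = 19.4 × 2.93 = 56.842 kPa.
The water table coincides with the base, so in the self-weight term γ → γ' = 11.89 kN/m³.
q_ult = c·N_c·s_c + q·N_q + 0.5·γ·B·N_γ·s_γ
     = 4 × 23.9 × 1.07 + 56.842 × 13.2 + 0.5 × 11.89 × 1.4 × 9.46 × 0.93
     = 102.29 + 750.31 + 73.224 = 925.83 kPa.
Gross allowable pressure q_all = 925.83 / 2.5 = 370.33 kPa.
Footing area = 5.6 m², so allowable column load = 370.33 × 5.6 = 2073.9 kN.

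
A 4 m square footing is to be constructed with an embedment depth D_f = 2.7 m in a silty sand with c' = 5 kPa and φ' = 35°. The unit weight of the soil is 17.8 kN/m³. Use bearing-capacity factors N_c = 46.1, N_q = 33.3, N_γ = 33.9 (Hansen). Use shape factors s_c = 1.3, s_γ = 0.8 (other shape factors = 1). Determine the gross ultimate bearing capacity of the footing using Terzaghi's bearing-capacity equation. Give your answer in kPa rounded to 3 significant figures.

q_ult ≈ 2870 kPa

Overburden at base level: q = 17.8 × 2.7 = 48.06 kPa.
Cohesion term c·N_c·s_c = 5 × 46.1 × 1.3 = 299.65 kPa; surcharge term q·N_q = 48.06 × 33.3 = 1600.4 kPa; self-weight term 0.5·γ·B·N_γ·s_γ = 0.5 × 17.8 × 4 × 33.9 × 0.8 = 965.47 kPa.
q_ult = 299.65 + 1600.4 + 965.47 = 2865.5 kPa.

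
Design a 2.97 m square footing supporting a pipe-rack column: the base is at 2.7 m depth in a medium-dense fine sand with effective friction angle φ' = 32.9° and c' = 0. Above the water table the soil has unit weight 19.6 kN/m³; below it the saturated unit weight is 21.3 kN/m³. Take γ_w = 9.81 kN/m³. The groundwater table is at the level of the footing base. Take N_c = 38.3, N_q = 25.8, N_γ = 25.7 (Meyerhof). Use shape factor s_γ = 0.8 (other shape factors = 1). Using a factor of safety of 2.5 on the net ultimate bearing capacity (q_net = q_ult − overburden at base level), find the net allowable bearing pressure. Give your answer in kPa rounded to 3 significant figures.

Effective surcharge at the founding depth q = γ·D_f = 19.6 × 2.7 = 52.92 kPa.
The water table coincides with the base, so in the self-weight term γ → γ' = 11.49 kN/m³.
q_ult = q·N_q + 0.5·γ·B·N_γ·s_γ
     = 52.92 × 25.8 + 0.5 × 11.49 × 2.97 × 25.7 × 0.8
     = 1365.3 + 350.81 = 1716.1 kPa.
q_net = 1716.1 − 52.92 = 1663.2 kPa.
q_all(net) = 1663.2 / 2.5 = 665.29 kPa.

q_all(net) ≈ 665 kPa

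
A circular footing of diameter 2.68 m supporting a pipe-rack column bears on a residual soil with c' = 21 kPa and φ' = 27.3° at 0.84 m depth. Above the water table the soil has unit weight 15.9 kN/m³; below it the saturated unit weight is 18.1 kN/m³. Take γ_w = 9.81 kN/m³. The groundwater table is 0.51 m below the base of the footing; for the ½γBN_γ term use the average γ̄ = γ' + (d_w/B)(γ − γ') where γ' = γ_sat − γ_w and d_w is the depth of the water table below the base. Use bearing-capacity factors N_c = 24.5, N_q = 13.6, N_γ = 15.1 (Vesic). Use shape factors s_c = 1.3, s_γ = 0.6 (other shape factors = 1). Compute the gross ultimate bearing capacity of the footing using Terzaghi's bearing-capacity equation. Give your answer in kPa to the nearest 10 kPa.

q = γ·D_f = 15.9 × 0.84 = 13.356 kPa.
γ' = 8.29 kN/m³; averaging over the depth B below the base, γ̄ = γ' + (d_w/B)(γ − γ') = 9.7382 kN/m³.
c·N_c·s_c = 21 × 24.5 × 1.3 = 668.85 kPa
q·N_q = 13.356 × 13.6 = 181.64 kPa
0.5·γ·B·N_γ·s_γ = 0.5 × 9.7382 × 2.68 × 15.1 × 0.6 = 118.23 kPa
q_ult = 668.85 + 181.64 + 118.23 = 968.72 kPa.

q_ult ≈ 970 kPa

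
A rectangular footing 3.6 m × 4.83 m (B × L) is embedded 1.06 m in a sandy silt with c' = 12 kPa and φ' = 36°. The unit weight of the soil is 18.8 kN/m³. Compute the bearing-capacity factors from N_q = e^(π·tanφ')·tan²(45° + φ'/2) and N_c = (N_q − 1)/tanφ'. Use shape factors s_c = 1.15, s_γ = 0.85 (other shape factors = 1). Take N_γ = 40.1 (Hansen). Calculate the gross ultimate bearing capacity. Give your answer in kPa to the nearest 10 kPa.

q_ult ≈ 2600 kPa

tan36° = 0.7265, so N_q = e^(π×0.7265)·tan²(63°) = 9.801 × 3.852 = 37.75.
N_c = (37.75 − 1)/tan36° = 50.59.
Effective surcharge at the founding depth q = γ·D_f = 18.8 × 1.06 = 19.928 kPa.
q_ult = c·N_c·s_c + q·N_q + 0.5·γ·B·N_γ·s_γ
     = 12 × 50.585 × 1.15 + 19.928 × 37.752 + 0.5 × 18.8 × 3.6 × 40.1 × 0.85
     = 698.08 + 752.33 + 1153.4 = 2603.8 kPa.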